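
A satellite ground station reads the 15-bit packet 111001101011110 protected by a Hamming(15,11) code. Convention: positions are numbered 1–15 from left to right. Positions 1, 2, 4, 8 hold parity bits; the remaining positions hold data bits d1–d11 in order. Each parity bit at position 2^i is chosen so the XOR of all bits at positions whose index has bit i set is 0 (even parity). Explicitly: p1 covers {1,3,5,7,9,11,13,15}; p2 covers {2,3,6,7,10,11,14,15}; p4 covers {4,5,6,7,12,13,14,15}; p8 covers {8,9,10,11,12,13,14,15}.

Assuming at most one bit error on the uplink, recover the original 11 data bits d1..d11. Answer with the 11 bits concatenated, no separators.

s1 (pos 1,3,5,7,9,11,13,15): 1⊕1⊕0⊕1⊕1⊕1⊕1⊕0 = 0
s2 (pos 2,3,6,7,10,11,14,15): 1⊕1⊕1⊕1⊕0⊕1⊕1⊕0 = 0
s4 (pos 4,5,6,7,12,13,14,15): 0⊕0⊕1⊕1⊕1⊕1⊕1⊕0 = 1
s8 (pos 8,9,10,11,12,13,14,15): 0⊕1⊕0⊕1⊕1⊕1⊕1⊕0 = 1
Syndrome s8…s1 = 1100 → error at position 12.
Flip position 12: 111001101011110 → 111001101010110
Read data bits from positions 3,5,6,7,9,10,11,12,13,14,15: 10111010110

10111010110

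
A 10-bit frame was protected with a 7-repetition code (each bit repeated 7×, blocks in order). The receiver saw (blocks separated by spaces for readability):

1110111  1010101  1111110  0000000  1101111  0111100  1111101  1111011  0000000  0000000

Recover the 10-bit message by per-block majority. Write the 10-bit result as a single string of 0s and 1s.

Block 1 (1110111): 6 ones → 1
Block 2 (1010101): 4 ones → 1
Block 3 (1111110): 6 ones → 1
Block 4 (0000000): 0 ones → 0
Block 5 (1101111): 6 ones → 1
Block 6 (0111100): 4 ones → 1
Block 7 (1111101): 6 ones → 1
Block 8 (1111011): 6 ones → 1
Block 9 (0000000): 0 ones → 0
Block 10 (0000000): 0 ones → 0

1110111100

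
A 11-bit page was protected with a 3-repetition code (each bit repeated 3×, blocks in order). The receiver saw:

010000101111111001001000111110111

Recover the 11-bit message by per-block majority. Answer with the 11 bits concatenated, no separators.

Block 1 (010): 1 one → 0
Block 2 (000): 0 ones → 0
Block 3 (101): 2 ones → 1
Block 4 (111): 3 ones → 1
Block 5 (111): 3 ones → 1
Block 6 (001): 1 one → 0
Block 7 (001): 1 one → 0
Block 8 (000): 0 ones → 0
Block 9 (111): 3 ones → 1
Block 10 (110): 2 ones → 1
Block 11 (111): 3 ones → 1

00111000111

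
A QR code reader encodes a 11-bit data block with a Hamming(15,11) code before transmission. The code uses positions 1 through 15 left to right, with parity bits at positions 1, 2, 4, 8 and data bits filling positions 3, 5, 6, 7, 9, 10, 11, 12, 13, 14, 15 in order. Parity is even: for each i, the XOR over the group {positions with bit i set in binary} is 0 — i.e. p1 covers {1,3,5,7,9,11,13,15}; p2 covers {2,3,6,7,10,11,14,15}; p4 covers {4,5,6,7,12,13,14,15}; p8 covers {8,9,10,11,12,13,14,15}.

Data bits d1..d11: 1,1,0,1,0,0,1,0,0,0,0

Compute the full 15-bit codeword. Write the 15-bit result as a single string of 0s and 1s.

Place data at non-parity positions: p1 p2 1 p4 1 0 1 p8 0 0 1 0 0 0 0
p1 (pos 1,3,5,7,9,11,13,15): XOR of data positions = 1⊕1⊕1⊕0⊕1⊕0⊕0 = 0
p2 (pos 2,3,6,7,10,11,14,15): XOR of data positions = 1⊕0⊕1⊕0⊕1⊕0⊕0 = 1
p4 (pos 4,5,6,7,12,13,14,15): XOR of data positions = 1⊕0⊕1⊕0⊕0⊕0⊕0 = 0
p8 (pos 8,9,10,11,12,13,14,15): XOR of data positions = 0⊕0⊕1⊕0⊕0⊕0⊕0 = 1
Codeword: 011010110010000

011010110010000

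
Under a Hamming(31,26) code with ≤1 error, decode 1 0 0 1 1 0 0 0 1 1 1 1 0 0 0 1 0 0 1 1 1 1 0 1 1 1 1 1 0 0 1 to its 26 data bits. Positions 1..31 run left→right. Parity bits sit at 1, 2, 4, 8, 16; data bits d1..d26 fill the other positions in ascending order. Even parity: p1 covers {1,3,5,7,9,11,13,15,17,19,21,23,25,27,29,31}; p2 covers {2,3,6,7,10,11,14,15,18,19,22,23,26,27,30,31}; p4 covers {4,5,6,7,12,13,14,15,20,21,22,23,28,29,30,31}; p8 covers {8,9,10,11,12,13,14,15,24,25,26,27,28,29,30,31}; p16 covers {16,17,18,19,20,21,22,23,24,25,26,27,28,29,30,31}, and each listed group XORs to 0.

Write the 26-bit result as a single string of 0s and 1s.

01001111000000111011111001

s1 (pos 1,3,5,7,9,11,13,15,17,19,21,23,25,27,29,31): 1⊕0⊕1⊕0⊕1⊕1⊕0⊕0⊕0⊕1⊕1⊕0⊕1⊕1⊕0⊕1 = 1
s2 (pos 2,3,6,7,10,11,14,15,18,19,22,23,26,27,30,31): 0⊕0⊕0⊕0⊕1⊕1⊕0⊕0⊕0⊕1⊕1⊕0⊕1⊕1⊕0⊕1 = 1
s4 (pos 4,5,6,7,12,13,14,15,20,21,22,23,28,29,30,31): 1⊕1⊕0⊕0⊕1⊕0⊕0⊕0⊕1⊕1⊕1⊕0⊕1⊕0⊕0⊕1 = 0
s8 (pos 8,9,10,11,12,13,14,15,24,25,26,27,28,29,30,31): 0⊕1⊕1⊕1⊕1⊕0⊕0⊕0⊕1⊕1⊕1⊕1⊕1⊕0⊕0⊕1 = 0
s16 (pos 16,17,18,19,20,21,22,23,24,25,26,27,28,29,30,31): 1⊕0⊕0⊕1⊕1⊕1⊕1⊕0⊕1⊕1⊕1⊕1⊕1⊕0⊕0⊕1 = 1
Syndrome s16…s1 = 10011 → error at position 19.
Flip position 19: 1001100011110001001111011111001 → 1001100011110001000111011111001
Read data bits from positions 3,5,6,7,9,10,11,12,13,14,15,17,18,19,20,21,22,23,24,25,26,27,28,29,30,31: 01001111000000111011111001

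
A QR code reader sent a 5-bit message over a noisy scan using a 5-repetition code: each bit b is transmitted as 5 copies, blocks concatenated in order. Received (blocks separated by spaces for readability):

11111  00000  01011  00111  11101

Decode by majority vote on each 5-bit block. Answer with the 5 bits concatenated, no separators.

10111

Block 1 (11111): 5 ones → 1
Block 2 (00000): 0 ones → 0
Block 3 (01011): 3 ones → 1
Block 4 (00111): 3 ones → 1
Block 5 (11101): 4 ones → 1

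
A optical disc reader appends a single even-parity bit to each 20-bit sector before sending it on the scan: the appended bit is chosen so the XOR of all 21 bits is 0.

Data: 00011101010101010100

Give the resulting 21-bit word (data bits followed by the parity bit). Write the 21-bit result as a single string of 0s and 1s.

XOR of the 20 data bits: 0⊕0⊕0⊕1⊕1⊕1⊕0⊕1⊕0⊕1⊕0⊕1⊕0⊕1⊕0⊕1⊕0⊕1⊕0⊕0 = 1
Parity bit = 1 (so all 21 bits XOR to 0).

000111010101010101001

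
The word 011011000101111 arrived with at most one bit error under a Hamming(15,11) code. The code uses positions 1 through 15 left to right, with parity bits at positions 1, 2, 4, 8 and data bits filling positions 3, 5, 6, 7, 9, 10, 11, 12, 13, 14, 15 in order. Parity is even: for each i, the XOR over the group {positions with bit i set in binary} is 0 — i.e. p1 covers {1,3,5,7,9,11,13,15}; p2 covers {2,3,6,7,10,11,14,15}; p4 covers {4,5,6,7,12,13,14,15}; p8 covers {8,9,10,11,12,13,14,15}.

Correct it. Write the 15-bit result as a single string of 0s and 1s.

s1 (pos 1,3,5,7,9,11,13,15): 0⊕1⊕1⊕0⊕0⊕0⊕1⊕1 = 0
s2 (pos 2,3,6,7,10,11,14,15): 1⊕1⊕1⊕0⊕1⊕0⊕1⊕1 = 0
s4 (pos 4,5,6,7,12,13,14,15): 0⊕1⊕1⊕0⊕1⊕1⊕1⊕1 = 0
s8 (pos 8,9,10,11,12,13,14,15): 0⊕0⊕1⊕0⊕1⊕1⊕1⊕1 = 1
Syndrome s8…s1 = 1000 → error at position 8.
Flip position 8: 011011000101111 → 011011010101111

011011010101111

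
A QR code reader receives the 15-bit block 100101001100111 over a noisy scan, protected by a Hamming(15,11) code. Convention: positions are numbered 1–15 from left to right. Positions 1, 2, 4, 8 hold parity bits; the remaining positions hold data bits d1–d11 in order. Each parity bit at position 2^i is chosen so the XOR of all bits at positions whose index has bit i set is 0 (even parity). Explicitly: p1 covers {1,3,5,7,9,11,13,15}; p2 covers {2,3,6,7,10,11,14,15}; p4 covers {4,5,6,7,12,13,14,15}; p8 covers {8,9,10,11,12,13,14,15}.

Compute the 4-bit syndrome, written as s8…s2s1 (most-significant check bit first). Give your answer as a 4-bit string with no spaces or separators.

s1 (pos 1,3,5,7,9,11,13,15): 1⊕0⊕0⊕0⊕1⊕0⊕1⊕1 = 0
s2 (pos 2,3,6,7,10,11,14,15): 0⊕0⊕1⊕0⊕1⊕0⊕1⊕1 = 0
s4 (pos 4,5,6,7,12,13,14,15): 1⊕0⊕1⊕0⊕0⊕1⊕1⊕1 = 1
s8 (pos 8,9,10,11,12,13,14,15): 0⊕1⊕1⊕0⊕0⊕1⊕1⊕1 = 1
Syndrome s8…s1 = 1100 → error at position 12.

1100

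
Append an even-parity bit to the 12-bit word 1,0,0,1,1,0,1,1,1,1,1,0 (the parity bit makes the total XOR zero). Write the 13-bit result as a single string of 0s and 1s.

1001101111100

XOR of the 12 data bits: 1⊕0⊕0⊕1⊕1⊕0⊕1⊕1⊕1⊕1⊕1⊕0 = 0
Parity bit = 0 (so all 13 bits XOR to 0).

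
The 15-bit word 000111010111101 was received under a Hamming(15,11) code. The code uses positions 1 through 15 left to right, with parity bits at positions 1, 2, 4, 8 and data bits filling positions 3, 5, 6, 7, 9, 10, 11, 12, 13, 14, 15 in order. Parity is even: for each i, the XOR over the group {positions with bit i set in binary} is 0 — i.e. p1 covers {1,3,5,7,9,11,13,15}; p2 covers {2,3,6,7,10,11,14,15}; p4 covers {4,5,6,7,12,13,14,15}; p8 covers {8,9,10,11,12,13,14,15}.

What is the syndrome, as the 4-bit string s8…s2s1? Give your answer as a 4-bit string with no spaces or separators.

0000

s1 (pos 1,3,5,7,9,11,13,15): 0⊕0⊕1⊕0⊕0⊕1⊕1⊕1 = 0
s2 (pos 2,3,6,7,10,11,14,15): 0⊕0⊕1⊕0⊕1⊕1⊕0⊕1 = 0
s4 (pos 4,5,6,7,12,13,14,15): 1⊕1⊕1⊕0⊕1⊕1⊕0⊕1 = 0
s8 (pos 8,9,10,11,12,13,14,15): 1⊕0⊕1⊕1⊕1⊕1⊕0⊕1 = 0
Syndrome s8…s1 = 0000 → no error.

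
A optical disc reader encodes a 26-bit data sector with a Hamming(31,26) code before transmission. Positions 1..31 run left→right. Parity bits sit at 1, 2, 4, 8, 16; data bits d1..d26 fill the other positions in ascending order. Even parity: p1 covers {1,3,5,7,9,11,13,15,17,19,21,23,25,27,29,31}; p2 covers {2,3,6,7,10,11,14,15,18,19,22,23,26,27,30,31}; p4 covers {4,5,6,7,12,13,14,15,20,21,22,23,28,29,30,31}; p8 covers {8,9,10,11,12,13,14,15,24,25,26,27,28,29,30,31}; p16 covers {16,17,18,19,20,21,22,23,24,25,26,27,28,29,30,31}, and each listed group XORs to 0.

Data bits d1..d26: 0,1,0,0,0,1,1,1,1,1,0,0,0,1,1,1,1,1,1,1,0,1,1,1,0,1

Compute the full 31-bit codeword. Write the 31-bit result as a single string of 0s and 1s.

Place data at non-parity positions: p1 p2 0 p4 1 0 0 p8 0 1 1 1 1 1 0 p16 0 0 1 1 1 1 1 1 1 0 1 1 1 0 1
p1 (pos 1,3,5,7,9,11,13,15,17,19,21,23,25,27,29,31): XOR of data positions = 0⊕1⊕0⊕0⊕1⊕1⊕0⊕0⊕1⊕1⊕1⊕1⊕1⊕1⊕1 = 0
p2 (pos 2,3,6,7,10,11,14,15,18,19,22,23,26,27,30,31): XOR of data positions = 0⊕0⊕0⊕1⊕1⊕1⊕0⊕0⊕1⊕1⊕1⊕0⊕1⊕0⊕1 = 0
p4 (pos 4,5,6,7,12,13,14,15,20,21,22,23,28,29,30,31): XOR of data positions = 1⊕0⊕0⊕1⊕1⊕1⊕0⊕1⊕1⊕1⊕1⊕1⊕1⊕0⊕1 = 1
p8 (pos 8,9,10,11,12,13,14,15,24,25,26,27,28,29,30,31): XOR of data positions = 0⊕1⊕1⊕1⊕1⊕1⊕0⊕1⊕1⊕0⊕1⊕1⊕1⊕0⊕1 = 1
p16 (pos 16,17,18,19,20,21,22,23,24,25,26,27,28,29,30,31): XOR of data positions = 0⊕0⊕1⊕1⊕1⊕1⊕1⊕1⊕1⊕0⊕1⊕1⊕1⊕0⊕1 = 1
Codeword: 0001100101111101001111111011101

0001100101111101001111111011101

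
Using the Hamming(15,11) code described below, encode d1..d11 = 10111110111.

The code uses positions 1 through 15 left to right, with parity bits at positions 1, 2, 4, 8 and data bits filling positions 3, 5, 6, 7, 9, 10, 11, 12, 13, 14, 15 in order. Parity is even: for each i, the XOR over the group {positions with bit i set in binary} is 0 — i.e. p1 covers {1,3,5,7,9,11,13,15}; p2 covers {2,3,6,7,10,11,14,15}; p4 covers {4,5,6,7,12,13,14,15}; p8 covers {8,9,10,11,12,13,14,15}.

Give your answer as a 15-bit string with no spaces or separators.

Place data at non-parity positions: p1 p2 1 p4 0 1 1 p8 1 1 1 0 1 1 1
p1 (pos 1,3,5,7,9,11,13,15): XOR of data positions = 1⊕0⊕1⊕1⊕1⊕1⊕1 = 0
p2 (pos 2,3,6,7,10,11,14,15): XOR of data positions = 1⊕1⊕1⊕1⊕1⊕1⊕1 = 1
p4 (pos 4,5,6,7,12,13,14,15): XOR of data positions = 0⊕1⊕1⊕0⊕1⊕1⊕1 = 1
p8 (pos 8,9,10,11,12,13,14,15): XOR of data positions = 1⊕1⊕1⊕0⊕1⊕1⊕1 = 0
Codeword: 011101101110111

011101101110111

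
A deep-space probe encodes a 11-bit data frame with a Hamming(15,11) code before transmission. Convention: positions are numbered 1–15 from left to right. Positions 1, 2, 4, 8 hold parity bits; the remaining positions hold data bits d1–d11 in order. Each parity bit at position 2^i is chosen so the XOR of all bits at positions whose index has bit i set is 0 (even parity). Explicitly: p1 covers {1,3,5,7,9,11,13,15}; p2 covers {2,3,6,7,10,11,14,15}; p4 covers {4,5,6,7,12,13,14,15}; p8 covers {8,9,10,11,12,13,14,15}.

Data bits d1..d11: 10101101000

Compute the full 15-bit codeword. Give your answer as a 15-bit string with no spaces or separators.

Place data at non-parity positions: p1 p2 1 p4 0 1 0 p8 1 1 0 1 0 0 0
p1 (pos 1,3,5,7,9,11,13,15): XOR of data positions = 1⊕0⊕0⊕1⊕0⊕0⊕0 = 0
p2 (pos 2,3,6,7,10,11,14,15): XOR of data positions = 1⊕1⊕0⊕1⊕0⊕0⊕0 = 1
p4 (pos 4,5,6,7,12,13,14,15): XOR of data positions = 0⊕1⊕0⊕1⊕0⊕0⊕0 = 0
p8 (pos 8,9,10,11,12,13,14,15): XOR of data positions = 1⊕1⊕0⊕1⊕0⊕0⊕0 = 1
Codeword: 011001011101000

011001011101000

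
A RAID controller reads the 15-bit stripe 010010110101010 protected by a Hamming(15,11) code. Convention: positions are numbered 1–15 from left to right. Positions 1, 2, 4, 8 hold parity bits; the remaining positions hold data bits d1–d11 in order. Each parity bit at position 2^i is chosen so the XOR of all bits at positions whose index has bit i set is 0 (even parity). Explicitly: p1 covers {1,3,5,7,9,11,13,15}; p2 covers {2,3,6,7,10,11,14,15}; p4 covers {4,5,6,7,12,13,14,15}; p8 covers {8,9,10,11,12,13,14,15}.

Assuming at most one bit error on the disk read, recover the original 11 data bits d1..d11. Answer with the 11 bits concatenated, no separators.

s1 (pos 1,3,5,7,9,11,13,15): 0⊕0⊕1⊕1⊕0⊕0⊕0⊕0 = 0
s2 (pos 2,3,6,7,10,11,14,15): 1⊕0⊕0⊕1⊕1⊕0⊕1⊕0 = 0
s4 (pos 4,5,6,7,12,13,14,15): 0⊕1⊕0⊕1⊕1⊕0⊕1⊕0 = 0
s8 (pos 8,9,10,11,12,13,14,15): 1⊕0⊕1⊕0⊕1⊕0⊕1⊕0 = 0
Syndrome s8…s1 = 0000 → no error.
Read data bits from positions 3,5,6,7,9,10,11,12,13,14,15: 01010101010

01010101010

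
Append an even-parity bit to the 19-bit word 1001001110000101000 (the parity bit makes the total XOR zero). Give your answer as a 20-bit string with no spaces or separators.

10010011100001010001

XOR of the 19 data bits: 1⊕0⊕0⊕1⊕0⊕0⊕1⊕1⊕1⊕0⊕0⊕0⊕0⊕1⊕0⊕1⊕0⊕0⊕0 = 1
Parity bit = 1 (so all 20 bits XOR to 0).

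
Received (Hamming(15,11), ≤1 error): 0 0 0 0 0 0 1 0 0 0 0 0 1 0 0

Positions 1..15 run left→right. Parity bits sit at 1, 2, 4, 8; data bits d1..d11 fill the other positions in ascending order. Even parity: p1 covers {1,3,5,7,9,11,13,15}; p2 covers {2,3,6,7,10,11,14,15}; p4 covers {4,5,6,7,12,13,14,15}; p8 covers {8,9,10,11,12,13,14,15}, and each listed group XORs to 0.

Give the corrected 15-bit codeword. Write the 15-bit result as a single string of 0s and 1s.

s1 (pos 1,3,5,7,9,11,13,15): 0⊕0⊕0⊕1⊕0⊕0⊕1⊕0 = 0
s2 (pos 2,3,6,7,10,11,14,15): 0⊕0⊕0⊕1⊕0⊕0⊕0⊕0 = 1
s4 (pos 4,5,6,7,12,13,14,15): 0⊕0⊕0⊕1⊕0⊕1⊕0⊕0 = 0
s8 (pos 8,9,10,11,12,13,14,15): 0⊕0⊕0⊕0⊕0⊕1⊕0⊕0 = 1
Syndrome s8…s1 = 1010 → error at position 10.
Flip position 10: 000000100000100 → 000000100100100

000000100100100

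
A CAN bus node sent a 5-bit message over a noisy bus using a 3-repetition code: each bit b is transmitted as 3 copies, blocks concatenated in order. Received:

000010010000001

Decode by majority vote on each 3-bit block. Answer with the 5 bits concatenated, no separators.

00000

Block 1 (000): 0 ones → 0
Block 2 (010): 1 one → 0
Block 3 (010): 1 one → 0
Block 4 (000): 0 ones → 0
Block 5 (001): 1 one → 0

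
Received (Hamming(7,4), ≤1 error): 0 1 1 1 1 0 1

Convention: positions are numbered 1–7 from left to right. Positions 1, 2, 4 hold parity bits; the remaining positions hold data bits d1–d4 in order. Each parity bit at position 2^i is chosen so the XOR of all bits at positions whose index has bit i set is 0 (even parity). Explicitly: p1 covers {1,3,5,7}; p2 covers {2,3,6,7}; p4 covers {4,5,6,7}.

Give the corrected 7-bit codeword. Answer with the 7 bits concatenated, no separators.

s1 (pos 1,3,5,7): 0⊕1⊕1⊕1 = 1
s2 (pos 2,3,6,7): 1⊕1⊕0⊕1 = 1
s4 (pos 4,5,6,7): 1⊕1⊕0⊕1 = 1
Syndrome s4…s1 = 111 → error at position 7.
Flip position 7: 0111101 → 0111100

0111100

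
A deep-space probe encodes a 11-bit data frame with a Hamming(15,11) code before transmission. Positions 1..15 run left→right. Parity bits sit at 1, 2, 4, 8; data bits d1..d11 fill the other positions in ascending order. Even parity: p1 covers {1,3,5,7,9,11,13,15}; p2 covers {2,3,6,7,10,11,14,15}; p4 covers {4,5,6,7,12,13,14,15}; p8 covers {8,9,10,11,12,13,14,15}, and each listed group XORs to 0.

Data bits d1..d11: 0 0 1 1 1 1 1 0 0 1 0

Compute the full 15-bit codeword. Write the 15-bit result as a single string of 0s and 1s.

Place data at non-parity positions: p1 p2 0 p4 0 1 1 p8 1 1 1 0 0 1 0
p1 (pos 1,3,5,7,9,11,13,15): XOR of data positions = 0⊕0⊕1⊕1⊕1⊕0⊕0 = 1
p2 (pos 2,3,6,7,10,11,14,15): XOR of data positions = 0⊕1⊕1⊕1⊕1⊕1⊕0 = 1
p4 (pos 4,5,6,7,12,13,14,15): XOR of data positions = 0⊕1⊕1⊕0⊕0⊕1⊕0 = 1
p8 (pos 8,9,10,11,12,13,14,15): XOR of data positions = 1⊕1⊕1⊕0⊕0⊕1⊕0 = 0
Codeword: 110101101110010

110101101110010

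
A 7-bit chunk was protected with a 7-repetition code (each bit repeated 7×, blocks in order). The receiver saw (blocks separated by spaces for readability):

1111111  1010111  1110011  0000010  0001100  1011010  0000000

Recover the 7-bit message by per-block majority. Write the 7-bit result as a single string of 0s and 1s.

Block 1 (1111111): 7 ones → 1
Block 2 (1010111): 5 ones → 1
Block 3 (1110011): 5 ones → 1
Block 4 (0000010): 1 one → 0
Block 5 (0001100): 2 ones → 0
Block 6 (1011010): 4 ones → 1
Block 7 (0000000): 0 ones → 0

1110010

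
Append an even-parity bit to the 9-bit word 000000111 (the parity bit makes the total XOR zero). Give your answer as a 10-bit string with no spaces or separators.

XOR of the 9 data bits: 0⊕0⊕0⊕0⊕0⊕0⊕1⊕1⊕1 = 1
Parity bit = 1 (so all 10 bits XOR to 0).

0000001111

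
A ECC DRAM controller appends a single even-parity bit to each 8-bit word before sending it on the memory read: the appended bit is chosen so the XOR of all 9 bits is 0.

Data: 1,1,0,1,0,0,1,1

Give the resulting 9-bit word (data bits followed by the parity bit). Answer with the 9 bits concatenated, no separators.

110100111

XOR of the 8 data bits: 1⊕1⊕0⊕1⊕0⊕0⊕1⊕1 = 1
Parity bit = 1 (so all 9 bits XOR to 0).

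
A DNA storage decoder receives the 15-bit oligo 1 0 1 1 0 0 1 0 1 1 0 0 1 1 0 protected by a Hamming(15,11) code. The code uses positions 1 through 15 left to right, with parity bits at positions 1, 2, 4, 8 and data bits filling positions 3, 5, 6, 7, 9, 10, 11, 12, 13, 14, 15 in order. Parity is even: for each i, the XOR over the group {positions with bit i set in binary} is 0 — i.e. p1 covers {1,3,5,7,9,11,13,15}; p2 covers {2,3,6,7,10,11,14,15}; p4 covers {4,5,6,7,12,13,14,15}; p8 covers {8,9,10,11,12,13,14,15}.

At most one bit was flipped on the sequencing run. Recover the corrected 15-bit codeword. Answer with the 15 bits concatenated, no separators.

s1 (pos 1,3,5,7,9,11,13,15): 1⊕1⊕0⊕1⊕1⊕0⊕1⊕0 = 1
s2 (pos 2,3,6,7,10,11,14,15): 0⊕1⊕0⊕1⊕1⊕0⊕1⊕0 = 0
s4 (pos 4,5,6,7,12,13,14,15): 1⊕0⊕0⊕1⊕0⊕1⊕1⊕0 = 0
s8 (pos 8,9,10,11,12,13,14,15): 0⊕1⊕1⊕0⊕0⊕1⊕1⊕0 = 0
Syndrome s8…s1 = 0001 → error at position 1.
Flip position 1: 101100101100110 → 001100101100110

001100101100110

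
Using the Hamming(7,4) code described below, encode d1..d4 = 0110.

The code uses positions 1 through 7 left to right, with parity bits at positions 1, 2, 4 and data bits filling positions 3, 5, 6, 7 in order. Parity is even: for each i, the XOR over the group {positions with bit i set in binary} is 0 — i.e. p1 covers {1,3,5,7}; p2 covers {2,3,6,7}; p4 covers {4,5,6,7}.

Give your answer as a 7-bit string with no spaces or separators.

1100110

Place data at non-parity positions: p1 p2 0 p4 1 1 0
p1 (pos 1,3,5,7): XOR of data positions = 0⊕1⊕0 = 1
p2 (pos 2,3,6,7): XOR of data positions = 0⊕1⊕0 = 1
p4 (pos 4,5,6,7): XOR of data positions = 1⊕1⊕0 = 0
Codeword: 1100110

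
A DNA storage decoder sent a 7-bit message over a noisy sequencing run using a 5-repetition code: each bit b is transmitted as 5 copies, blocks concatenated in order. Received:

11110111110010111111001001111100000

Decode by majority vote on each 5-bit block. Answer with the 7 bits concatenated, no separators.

Block 1 (11110): 4 ones → 1
Block 2 (11111): 5 ones → 1
Block 3 (00101): 2 ones → 0
Block 4 (11111): 5 ones → 1
Block 5 (00100): 1 one → 0
Block 6 (11111): 5 ones → 1
Block 7 (00000): 0 ones → 0

1101010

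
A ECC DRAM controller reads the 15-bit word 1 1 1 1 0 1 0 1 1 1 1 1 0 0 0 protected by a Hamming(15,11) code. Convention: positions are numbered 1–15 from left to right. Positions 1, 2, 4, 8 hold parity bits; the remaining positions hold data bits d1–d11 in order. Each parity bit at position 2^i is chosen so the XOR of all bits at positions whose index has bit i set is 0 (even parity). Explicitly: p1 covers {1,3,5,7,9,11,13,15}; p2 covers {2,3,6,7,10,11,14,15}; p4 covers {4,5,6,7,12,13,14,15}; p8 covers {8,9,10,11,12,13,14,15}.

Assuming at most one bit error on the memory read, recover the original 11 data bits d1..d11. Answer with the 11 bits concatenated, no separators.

10101111010

s1 (pos 1,3,5,7,9,11,13,15): 1⊕1⊕0⊕0⊕1⊕1⊕0⊕0 = 0
s2 (pos 2,3,6,7,10,11,14,15): 1⊕1⊕1⊕0⊕1⊕1⊕0⊕0 = 1
s4 (pos 4,5,6,7,12,13,14,15): 1⊕0⊕1⊕0⊕1⊕0⊕0⊕0 = 1
s8 (pos 8,9,10,11,12,13,14,15): 1⊕1⊕1⊕1⊕1⊕0⊕0⊕0 = 1
Syndrome s8…s1 = 1110 → error at position 14.
Flip position 14: 111101011111000 → 111101011111010
Read data bits from positions 3,5,6,7,9,10,11,12,13,14,15: 10101111010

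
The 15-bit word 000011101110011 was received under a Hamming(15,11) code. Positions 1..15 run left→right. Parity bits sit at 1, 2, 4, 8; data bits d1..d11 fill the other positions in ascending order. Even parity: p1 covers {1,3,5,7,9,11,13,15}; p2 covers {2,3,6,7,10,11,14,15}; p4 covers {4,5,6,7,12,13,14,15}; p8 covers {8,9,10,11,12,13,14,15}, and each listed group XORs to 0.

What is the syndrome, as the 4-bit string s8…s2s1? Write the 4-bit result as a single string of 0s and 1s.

1101

s1 (pos 1,3,5,7,9,11,13,15): 0⊕0⊕1⊕1⊕1⊕1⊕0⊕1 = 1
s2 (pos 2,3,6,7,10,11,14,15): 0⊕0⊕1⊕1⊕1⊕1⊕1⊕1 = 0
s4 (pos 4,5,6,7,12,13,14,15): 0⊕1⊕1⊕1⊕0⊕0⊕1⊕1 = 1
s8 (pos 8,9,10,11,12,13,14,15): 0⊕1⊕1⊕1⊕0⊕0⊕1⊕1 = 1
Syndrome s8…s1 = 1101 → error at position 13.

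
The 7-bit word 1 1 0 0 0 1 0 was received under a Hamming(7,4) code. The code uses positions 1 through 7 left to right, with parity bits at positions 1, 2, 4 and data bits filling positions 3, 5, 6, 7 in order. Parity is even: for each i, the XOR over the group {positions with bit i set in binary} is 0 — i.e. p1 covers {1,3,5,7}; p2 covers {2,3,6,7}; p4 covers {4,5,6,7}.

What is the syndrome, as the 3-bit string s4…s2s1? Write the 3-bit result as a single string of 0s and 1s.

101

s1 (pos 1,3,5,7): 1⊕0⊕0⊕0 = 1
s2 (pos 2,3,6,7): 1⊕0⊕1⊕0 = 0
s4 (pos 4,5,6,7): 0⊕0⊕1⊕0 = 1
Syndrome s4…s1 = 101 → error at position 5.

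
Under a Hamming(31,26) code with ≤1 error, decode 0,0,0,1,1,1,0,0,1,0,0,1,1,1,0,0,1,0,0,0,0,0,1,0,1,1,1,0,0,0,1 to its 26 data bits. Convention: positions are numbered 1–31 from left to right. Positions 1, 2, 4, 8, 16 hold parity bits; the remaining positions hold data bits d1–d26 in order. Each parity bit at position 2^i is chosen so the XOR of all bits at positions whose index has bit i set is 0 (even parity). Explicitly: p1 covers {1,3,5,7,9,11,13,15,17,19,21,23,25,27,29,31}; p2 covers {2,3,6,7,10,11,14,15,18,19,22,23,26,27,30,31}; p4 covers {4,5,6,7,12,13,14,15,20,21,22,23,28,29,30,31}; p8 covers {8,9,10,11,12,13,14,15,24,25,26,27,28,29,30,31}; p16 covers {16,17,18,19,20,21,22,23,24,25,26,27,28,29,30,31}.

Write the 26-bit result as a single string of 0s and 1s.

s1 (pos 1,3,5,7,9,11,13,15,17,19,21,23,25,27,29,31): 0⊕0⊕1⊕0⊕1⊕0⊕1⊕0⊕1⊕0⊕0⊕1⊕1⊕1⊕0⊕1 = 0
s2 (pos 2,3,6,7,10,11,14,15,18,19,22,23,26,27,30,31): 0⊕0⊕1⊕0⊕0⊕0⊕1⊕0⊕0⊕0⊕0⊕1⊕1⊕1⊕0⊕1 = 0
s4 (pos 4,5,6,7,12,13,14,15,20,21,22,23,28,29,30,31): 1⊕1⊕1⊕0⊕1⊕1⊕1⊕0⊕0⊕0⊕0⊕1⊕0⊕0⊕0⊕1 = 0
s8 (pos 8,9,10,11,12,13,14,15,24,25,26,27,28,29,30,31): 0⊕1⊕0⊕0⊕1⊕1⊕1⊕0⊕0⊕1⊕1⊕1⊕0⊕0⊕0⊕1 = 0
s16 (pos 16,17,18,19,20,21,22,23,24,25,26,27,28,29,30,31): 0⊕1⊕0⊕0⊕0⊕0⊕0⊕1⊕0⊕1⊕1⊕1⊕0⊕0⊕0⊕1 = 0
Syndrome s16…s1 = 00000 → no error.
Read data bits from positions 3,5,6,7,9,10,11,12,13,14,15,17,18,19,20,21,22,23,24,25,26,27,28,29,30,31: 01101001110100000101110001

01101001110100000101110001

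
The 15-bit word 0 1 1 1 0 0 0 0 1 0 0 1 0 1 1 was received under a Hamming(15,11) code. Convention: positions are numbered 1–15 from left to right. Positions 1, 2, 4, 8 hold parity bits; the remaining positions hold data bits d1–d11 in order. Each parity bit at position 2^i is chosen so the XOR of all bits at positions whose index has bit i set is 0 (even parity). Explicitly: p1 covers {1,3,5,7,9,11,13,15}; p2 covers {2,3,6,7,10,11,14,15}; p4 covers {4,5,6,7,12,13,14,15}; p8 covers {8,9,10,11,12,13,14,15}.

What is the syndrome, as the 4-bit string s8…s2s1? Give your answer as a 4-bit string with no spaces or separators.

s1 (pos 1,3,5,7,9,11,13,15): 0⊕1⊕0⊕0⊕1⊕0⊕0⊕1 = 1
s2 (pos 2,3,6,7,10,11,14,15): 1⊕1⊕0⊕0⊕0⊕0⊕1⊕1 = 0
s4 (pos 4,5,6,7,12,13,14,15): 1⊕0⊕0⊕0⊕1⊕0⊕1⊕1 = 0
s8 (pos 8,9,10,11,12,13,14,15): 0⊕1⊕0⊕0⊕1⊕0⊕1⊕1 = 0
Syndrome s8…s1 = 0001 → error at position 1.

0001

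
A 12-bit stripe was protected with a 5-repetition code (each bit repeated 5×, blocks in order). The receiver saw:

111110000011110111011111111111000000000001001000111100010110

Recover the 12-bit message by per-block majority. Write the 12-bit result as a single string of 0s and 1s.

Block 1 (11111): 5 ones → 1
Block 2 (00000): 0 ones → 0
Block 3 (11110): 4 ones → 1
Block 4 (11101): 4 ones → 1
Block 5 (11111): 5 ones → 1
Block 6 (11111): 5 ones → 1
Block 7 (00000): 0 ones → 0
Block 8 (00000): 0 ones → 0
Block 9 (01001): 2 ones → 0
Block 10 (00011): 2 ones → 0
Block 11 (11000): 2 ones → 0
Block 12 (10110): 3 ones → 1

101111000001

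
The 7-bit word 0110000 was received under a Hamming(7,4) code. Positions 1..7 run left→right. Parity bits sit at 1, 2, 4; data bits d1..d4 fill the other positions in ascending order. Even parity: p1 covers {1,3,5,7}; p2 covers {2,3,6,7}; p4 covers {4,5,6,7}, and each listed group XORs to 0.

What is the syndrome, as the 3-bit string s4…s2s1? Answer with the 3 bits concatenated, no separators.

s1 (pos 1,3,5,7): 0⊕1⊕0⊕0 = 1
s2 (pos 2,3,6,7): 1⊕1⊕0⊕0 = 0
s4 (pos 4,5,6,7): 0⊕0⊕0⊕0 = 0
Syndrome s4…s1 = 001 → error at position 1.

001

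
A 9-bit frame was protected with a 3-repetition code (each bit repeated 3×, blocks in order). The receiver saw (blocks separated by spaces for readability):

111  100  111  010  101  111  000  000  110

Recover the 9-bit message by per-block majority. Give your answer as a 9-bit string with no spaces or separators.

101011001

Block 1 (111): 3 ones → 1
Block 2 (100): 1 one → 0
Block 3 (111): 3 ones → 1
Block 4 (010): 1 one → 0
Block 5 (101): 2 ones → 1
Block 6 (111): 3 ones → 1
Block 7 (000): 0 ones → 0
Block 8 (000): 0 ones → 0
Block 9 (110): 2 ones → 1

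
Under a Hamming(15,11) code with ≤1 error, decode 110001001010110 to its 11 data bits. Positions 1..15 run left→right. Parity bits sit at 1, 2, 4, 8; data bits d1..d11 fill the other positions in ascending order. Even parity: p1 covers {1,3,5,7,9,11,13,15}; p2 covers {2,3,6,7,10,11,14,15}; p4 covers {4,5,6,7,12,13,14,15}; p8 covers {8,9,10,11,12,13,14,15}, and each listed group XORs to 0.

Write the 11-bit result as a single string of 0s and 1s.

00101010110

s1 (pos 1,3,5,7,9,11,13,15): 1⊕0⊕0⊕0⊕1⊕1⊕1⊕0 = 0
s2 (pos 2,3,6,7,10,11,14,15): 1⊕0⊕1⊕0⊕0⊕1⊕1⊕0 = 0
s4 (pos 4,5,6,7,12,13,14,15): 0⊕0⊕1⊕0⊕0⊕1⊕1⊕0 = 1
s8 (pos 8,9,10,11,12,13,14,15): 0⊕1⊕0⊕1⊕0⊕1⊕1⊕0 = 0
Syndrome s8…s1 = 0100 → error at position 4.
Flip position 4: 110001001010110 → 110101001010110
Read data bits from positions 3,5,6,7,9,10,11,12,13,14,15: 00101010110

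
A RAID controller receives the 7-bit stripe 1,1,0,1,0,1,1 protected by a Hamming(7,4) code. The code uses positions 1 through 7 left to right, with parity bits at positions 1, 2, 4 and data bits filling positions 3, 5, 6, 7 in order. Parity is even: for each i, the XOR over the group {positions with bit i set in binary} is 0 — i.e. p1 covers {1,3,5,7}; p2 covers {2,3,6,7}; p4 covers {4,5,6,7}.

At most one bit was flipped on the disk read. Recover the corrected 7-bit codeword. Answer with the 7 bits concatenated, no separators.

1101001

s1 (pos 1,3,5,7): 1⊕0⊕0⊕1 = 0
s2 (pos 2,3,6,7): 1⊕0⊕1⊕1 = 1
s4 (pos 4,5,6,7): 1⊕0⊕1⊕1 = 1
Syndrome s4…s1 = 110 → error at position 6.
Flip position 6: 1101011 → 1101001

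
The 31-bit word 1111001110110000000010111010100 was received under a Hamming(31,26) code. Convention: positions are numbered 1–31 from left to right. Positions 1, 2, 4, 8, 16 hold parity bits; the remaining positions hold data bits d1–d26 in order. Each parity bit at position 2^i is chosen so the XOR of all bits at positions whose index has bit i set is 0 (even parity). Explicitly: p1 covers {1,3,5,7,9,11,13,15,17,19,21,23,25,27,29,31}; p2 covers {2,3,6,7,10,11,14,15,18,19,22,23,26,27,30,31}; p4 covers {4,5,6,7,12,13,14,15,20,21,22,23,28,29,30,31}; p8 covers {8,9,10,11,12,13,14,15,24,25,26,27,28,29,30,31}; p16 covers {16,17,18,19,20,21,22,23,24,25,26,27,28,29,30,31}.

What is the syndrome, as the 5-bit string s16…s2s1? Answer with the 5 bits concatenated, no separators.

s1 (pos 1,3,5,7,9,11,13,15,17,19,21,23,25,27,29,31): 1⊕1⊕0⊕1⊕1⊕1⊕0⊕0⊕0⊕0⊕1⊕1⊕1⊕1⊕1⊕0 = 0
s2 (pos 2,3,6,7,10,11,14,15,18,19,22,23,26,27,30,31): 1⊕1⊕0⊕1⊕0⊕1⊕0⊕0⊕0⊕0⊕0⊕1⊕0⊕1⊕0⊕0 = 0
s4 (pos 4,5,6,7,12,13,14,15,20,21,22,23,28,29,30,31): 1⊕0⊕0⊕1⊕1⊕0⊕0⊕0⊕0⊕1⊕0⊕1⊕0⊕1⊕0⊕0 = 0
s8 (pos 8,9,10,11,12,13,14,15,24,25,26,27,28,29,30,31): 1⊕1⊕0⊕1⊕1⊕0⊕0⊕0⊕1⊕1⊕0⊕1⊕0⊕1⊕0⊕0 = 0
s16 (pos 16,17,18,19,20,21,22,23,24,25,26,27,28,29,30,31): 0⊕0⊕0⊕0⊕0⊕1⊕0⊕1⊕1⊕1⊕0⊕1⊕0⊕1⊕0⊕0 = 0
Syndrome s16…s1 = 00000 → no error.

00000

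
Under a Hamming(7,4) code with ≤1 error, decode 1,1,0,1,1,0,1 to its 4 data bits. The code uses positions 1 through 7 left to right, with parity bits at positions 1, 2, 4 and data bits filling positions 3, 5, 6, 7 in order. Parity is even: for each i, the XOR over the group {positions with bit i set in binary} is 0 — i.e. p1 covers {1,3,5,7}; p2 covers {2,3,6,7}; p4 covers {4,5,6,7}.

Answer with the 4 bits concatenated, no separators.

s1 (pos 1,3,5,7): 1⊕0⊕1⊕1 = 1
s2 (pos 2,3,6,7): 1⊕0⊕0⊕1 = 0
s4 (pos 4,5,6,7): 1⊕1⊕0⊕1 = 1
Syndrome s4…s1 = 101 → error at position 5.
Flip position 5: 1101101 → 1101001
Read data bits from positions 3,5,6,7: 0001

0001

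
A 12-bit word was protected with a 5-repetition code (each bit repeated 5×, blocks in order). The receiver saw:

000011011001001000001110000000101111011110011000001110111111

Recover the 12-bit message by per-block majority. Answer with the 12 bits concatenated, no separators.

010010111011

Block 1 (00001): 1 one → 0
Block 2 (10110): 3 ones → 1
Block 3 (01001): 2 ones → 0
Block 4 (00000): 0 ones → 0
Block 5 (11100): 3 ones → 1
Block 6 (00000): 0 ones → 0
Block 7 (10111): 4 ones → 1
Block 8 (10111): 4 ones → 1
Block 9 (10011): 3 ones → 1
Block 10 (00000): 0 ones → 0
Block 11 (11101): 4 ones → 1
Block 12 (11111): 5 ones → 1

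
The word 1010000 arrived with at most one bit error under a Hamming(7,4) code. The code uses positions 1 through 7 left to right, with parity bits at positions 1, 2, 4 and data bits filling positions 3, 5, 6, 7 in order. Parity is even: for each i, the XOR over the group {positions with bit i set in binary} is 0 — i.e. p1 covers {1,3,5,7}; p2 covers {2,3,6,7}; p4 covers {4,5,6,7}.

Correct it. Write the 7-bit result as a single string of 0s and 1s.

1110000

s1 (pos 1,3,5,7): 1⊕1⊕0⊕0 = 0
s2 (pos 2,3,6,7): 0⊕1⊕0⊕0 = 1
s4 (pos 4,5,6,7): 0⊕0⊕0⊕0 = 0
Syndrome s4…s1 = 010 → error at position 2.
Flip position 2: 1010000 → 1110000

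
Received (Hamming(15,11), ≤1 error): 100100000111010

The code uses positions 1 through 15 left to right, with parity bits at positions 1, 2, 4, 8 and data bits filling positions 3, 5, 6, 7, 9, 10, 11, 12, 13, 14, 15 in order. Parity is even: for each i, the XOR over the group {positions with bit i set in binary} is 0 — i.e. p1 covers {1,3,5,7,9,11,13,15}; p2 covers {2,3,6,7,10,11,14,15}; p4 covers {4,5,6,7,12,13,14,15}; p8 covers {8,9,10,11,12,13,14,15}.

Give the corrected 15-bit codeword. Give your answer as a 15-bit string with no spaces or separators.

100101000111010

s1 (pos 1,3,5,7,9,11,13,15): 1⊕0⊕0⊕0⊕0⊕1⊕0⊕0 = 0
s2 (pos 2,3,6,7,10,11,14,15): 0⊕0⊕0⊕0⊕1⊕1⊕1⊕0 = 1
s4 (pos 4,5,6,7,12,13,14,15): 1⊕0⊕0⊕0⊕1⊕0⊕1⊕0 = 1
s8 (pos 8,9,10,11,12,13,14,15): 0⊕0⊕1⊕1⊕1⊕0⊕1⊕0 = 0
Syndrome s8…s1 = 0110 → error at position 6.
Flip position 6: 100100000111010 → 100101000111010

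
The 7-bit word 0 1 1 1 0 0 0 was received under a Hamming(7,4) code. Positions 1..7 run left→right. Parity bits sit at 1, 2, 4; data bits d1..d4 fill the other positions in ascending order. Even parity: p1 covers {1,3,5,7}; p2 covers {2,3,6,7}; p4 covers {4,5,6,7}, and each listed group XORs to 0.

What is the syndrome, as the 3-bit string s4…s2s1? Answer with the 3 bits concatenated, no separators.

101

s1 (pos 1,3,5,7): 0⊕1⊕0⊕0 = 1
s2 (pos 2,3,6,7): 1⊕1⊕0⊕0 = 0
s4 (pos 4,5,6,7): 1⊕0⊕0⊕0 = 1
Syndrome s4…s1 = 101 → error at position 5.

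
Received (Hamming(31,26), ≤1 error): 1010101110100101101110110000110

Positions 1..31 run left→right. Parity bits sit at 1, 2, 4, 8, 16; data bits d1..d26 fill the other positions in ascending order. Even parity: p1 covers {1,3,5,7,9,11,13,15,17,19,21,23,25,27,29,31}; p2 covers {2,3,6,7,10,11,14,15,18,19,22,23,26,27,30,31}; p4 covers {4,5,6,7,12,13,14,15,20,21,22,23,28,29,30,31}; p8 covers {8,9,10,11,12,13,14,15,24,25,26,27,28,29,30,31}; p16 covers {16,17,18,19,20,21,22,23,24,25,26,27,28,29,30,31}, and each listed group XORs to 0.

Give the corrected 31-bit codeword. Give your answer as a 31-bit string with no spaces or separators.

1010101110100101101110110010110

s1 (pos 1,3,5,7,9,11,13,15,17,19,21,23,25,27,29,31): 1⊕1⊕1⊕1⊕1⊕1⊕0⊕0⊕1⊕1⊕1⊕1⊕0⊕0⊕1⊕0 = 1
s2 (pos 2,3,6,7,10,11,14,15,18,19,22,23,26,27,30,31): 0⊕1⊕0⊕1⊕0⊕1⊕1⊕0⊕0⊕1⊕0⊕1⊕0⊕0⊕1⊕0 = 1
s4 (pos 4,5,6,7,12,13,14,15,20,21,22,23,28,29,30,31): 0⊕1⊕0⊕1⊕0⊕0⊕1⊕0⊕1⊕1⊕0⊕1⊕0⊕1⊕1⊕0 = 0
s8 (pos 8,9,10,11,12,13,14,15,24,25,26,27,28,29,30,31): 1⊕1⊕0⊕1⊕0⊕0⊕1⊕0⊕1⊕0⊕0⊕0⊕0⊕1⊕1⊕0 = 1
s16 (pos 16,17,18,19,20,21,22,23,24,25,26,27,28,29,30,31): 1⊕1⊕0⊕1⊕1⊕1⊕0⊕1⊕1⊕0⊕0⊕0⊕0⊕1⊕1⊕0 = 1
Syndrome s16…s1 = 11011 → error at position 27.
Flip position 27: 1010101110100101101110110000110 → 1010101110100101101110110010110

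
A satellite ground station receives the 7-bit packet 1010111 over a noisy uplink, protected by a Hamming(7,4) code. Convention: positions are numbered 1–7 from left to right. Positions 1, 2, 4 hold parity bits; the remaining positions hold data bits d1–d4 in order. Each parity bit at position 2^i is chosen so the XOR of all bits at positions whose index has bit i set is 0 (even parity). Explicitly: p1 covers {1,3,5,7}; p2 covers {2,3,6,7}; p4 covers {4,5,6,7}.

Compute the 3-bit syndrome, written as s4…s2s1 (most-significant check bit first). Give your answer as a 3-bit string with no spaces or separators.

110

s1 (pos 1,3,5,7): 1⊕1⊕1⊕1 = 0
s2 (pos 2,3,6,7): 0⊕1⊕1⊕1 = 1
s4 (pos 4,5,6,7): 0⊕1⊕1⊕1 = 1
Syndrome s4…s1 = 110 → error at position 6.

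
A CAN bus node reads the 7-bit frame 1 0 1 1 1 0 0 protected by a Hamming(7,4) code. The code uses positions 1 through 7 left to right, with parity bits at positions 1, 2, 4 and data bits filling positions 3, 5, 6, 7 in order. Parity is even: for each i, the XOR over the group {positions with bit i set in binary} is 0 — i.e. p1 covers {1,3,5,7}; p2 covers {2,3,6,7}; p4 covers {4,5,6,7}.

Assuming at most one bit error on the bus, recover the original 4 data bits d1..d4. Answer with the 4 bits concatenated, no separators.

0100

s1 (pos 1,3,5,7): 1⊕1⊕1⊕0 = 1
s2 (pos 2,3,6,7): 0⊕1⊕0⊕0 = 1
s4 (pos 4,5,6,7): 1⊕1⊕0⊕0 = 0
Syndrome s4…s1 = 011 → error at position 3.
Flip position 3: 1011100 → 1001100
Read data bits from positions 3,5,6,7: 0100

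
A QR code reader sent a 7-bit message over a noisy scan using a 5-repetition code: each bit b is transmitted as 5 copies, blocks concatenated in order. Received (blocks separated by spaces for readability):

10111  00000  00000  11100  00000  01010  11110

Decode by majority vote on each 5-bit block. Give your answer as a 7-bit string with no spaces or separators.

1001001

Block 1 (10111): 4 ones → 1
Block 2 (00000): 0 ones → 0
Block 3 (00000): 0 ones → 0
Block 4 (11100): 3 ones → 1
Block 5 (00000): 0 ones → 0
Block 6 (01010): 2 ones → 0
Block 7 (11110): 4 ones → 1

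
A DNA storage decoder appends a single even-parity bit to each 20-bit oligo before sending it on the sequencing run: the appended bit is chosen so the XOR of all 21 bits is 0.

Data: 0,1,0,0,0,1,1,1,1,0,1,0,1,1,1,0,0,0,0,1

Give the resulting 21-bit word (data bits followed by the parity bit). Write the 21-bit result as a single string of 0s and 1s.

XOR of the 20 data bits: 0⊕1⊕0⊕0⊕0⊕1⊕1⊕1⊕1⊕0⊕1⊕0⊕1⊕1⊕1⊕0⊕0⊕0⊕0⊕1 = 0
Parity bit = 0 (so all 21 bits XOR to 0).

010001111010111000010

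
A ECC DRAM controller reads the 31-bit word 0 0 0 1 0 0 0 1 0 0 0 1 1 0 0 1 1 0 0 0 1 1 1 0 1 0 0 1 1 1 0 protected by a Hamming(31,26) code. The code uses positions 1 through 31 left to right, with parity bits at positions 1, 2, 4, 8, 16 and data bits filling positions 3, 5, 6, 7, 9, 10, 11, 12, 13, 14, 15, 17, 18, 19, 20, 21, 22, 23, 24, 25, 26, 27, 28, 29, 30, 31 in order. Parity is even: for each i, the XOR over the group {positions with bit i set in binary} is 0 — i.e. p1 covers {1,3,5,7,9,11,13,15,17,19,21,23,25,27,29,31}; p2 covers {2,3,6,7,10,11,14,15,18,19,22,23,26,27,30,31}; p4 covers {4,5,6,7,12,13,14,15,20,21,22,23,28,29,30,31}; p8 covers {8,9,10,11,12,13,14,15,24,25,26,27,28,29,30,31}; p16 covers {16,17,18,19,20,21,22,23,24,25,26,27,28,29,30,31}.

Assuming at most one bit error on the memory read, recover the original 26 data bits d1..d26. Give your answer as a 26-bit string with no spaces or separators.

00000001100100011101001100

s1 (pos 1,3,5,7,9,11,13,15,17,19,21,23,25,27,29,31): 0⊕0⊕0⊕0⊕0⊕0⊕1⊕0⊕1⊕0⊕1⊕1⊕1⊕0⊕1⊕0 = 0
s2 (pos 2,3,6,7,10,11,14,15,18,19,22,23,26,27,30,31): 0⊕0⊕0⊕0⊕0⊕0⊕0⊕0⊕0⊕0⊕1⊕1⊕0⊕0⊕1⊕0 = 1
s4 (pos 4,5,6,7,12,13,14,15,20,21,22,23,28,29,30,31): 1⊕0⊕0⊕0⊕1⊕1⊕0⊕0⊕0⊕1⊕1⊕1⊕1⊕1⊕1⊕0 = 1
s8 (pos 8,9,10,11,12,13,14,15,24,25,26,27,28,29,30,31): 1⊕0⊕0⊕0⊕1⊕1⊕0⊕0⊕0⊕1⊕0⊕0⊕1⊕1⊕1⊕0 = 1
s16 (pos 16,17,18,19,20,21,22,23,24,25,26,27,28,29,30,31): 1⊕1⊕0⊕0⊕0⊕1⊕1⊕1⊕0⊕1⊕0⊕0⊕1⊕1⊕1⊕0 = 1
Syndrome s16…s1 = 11110 → error at position 30.
Flip position 30: 0001000100011001100011101001110 → 0001000100011001100011101001100
Read data bits from positions 3,5,6,7,9,10,11,12,13,14,15,17,18,19,20,21,22,23,24,25,26,27,28,29,30,31: 00000001100100011101001100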